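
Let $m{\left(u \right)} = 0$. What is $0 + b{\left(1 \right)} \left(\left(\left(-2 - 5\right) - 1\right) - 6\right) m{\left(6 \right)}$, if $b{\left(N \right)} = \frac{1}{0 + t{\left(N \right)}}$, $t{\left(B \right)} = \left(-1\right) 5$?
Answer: $0$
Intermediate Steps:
$t{\left(B \right)} = -5$
$b{\left(N \right)} = - \frac{1}{5}$ ($b{\left(N \right)} = \frac{1}{0 - 5} = \frac{1}{-5} = - \frac{1}{5}$)
$0 + b{\left(1 \right)} \left(\left(\left(-2 - 5\right) - 1\right) - 6\right) m{\left(6 \right)} = 0 + - \frac{\left(\left(-2 - 5\right) - 1\right) - 6}{5} \cdot 0 = 0 + - \frac{\left(-7 - 1\right) - 6}{5} \cdot 0 = 0 + - \frac{-8 - 6}{5} \cdot 0 = 0 + \left(- \frac{1}{5}\right) \left(-14\right) 0 = 0 + \frac{14}{5} \cdot 0 = 0 + 0 = 0$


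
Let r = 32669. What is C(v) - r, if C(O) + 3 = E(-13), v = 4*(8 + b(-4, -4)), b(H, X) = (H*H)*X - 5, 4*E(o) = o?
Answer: -130701/4 ≈ -32675.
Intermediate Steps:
E(o) = o/4
b(H, X) = -5 + X*H² (b(H, X) = H²*X - 5 = X*H² - 5 = -5 + X*H²)
v = -244 (v = 4*(8 + (-5 - 4*(-4)²)) = 4*(8 + (-5 - 4*16)) = 4*(8 + (-5 - 64)) = 4*(8 - 69) = 4*(-61) = -244)
C(O) = -25/4 (C(O) = -3 + (¼)*(-13) = -3 - 13/4 = -25/4)
C(v) - r = -25/4 - 1*32669 = -25/4 - 32669 = -130701/4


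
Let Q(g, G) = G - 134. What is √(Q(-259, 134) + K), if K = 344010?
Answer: √344010 ≈ 586.52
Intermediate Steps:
Q(g, G) = -134 + G
√(Q(-259, 134) + K) = √((-134 + 134) + 344010) = √(0 + 344010) = √344010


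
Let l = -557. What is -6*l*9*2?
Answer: 60156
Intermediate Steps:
-6*l*9*2 = -(-3342)*9*2 = -(-3342)*18 = -6*(-10026) = 60156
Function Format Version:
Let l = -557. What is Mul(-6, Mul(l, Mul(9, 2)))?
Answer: 60156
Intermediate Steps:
Mul(-6, Mul(l, Mul(9, 2))) = Mul(-6, Mul(-557, Mul(9, 2))) = Mul(-6, Mul(-557, 18)) = Mul(-6, -10026) = 60156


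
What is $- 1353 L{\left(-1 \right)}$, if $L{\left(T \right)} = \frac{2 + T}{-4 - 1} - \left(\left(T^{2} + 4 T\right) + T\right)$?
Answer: $- \frac{25707}{5} \approx -5141.4$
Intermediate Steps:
$L{\left(T \right)} = - \frac{2}{5} - T^{2} - \frac{26 T}{5}$ ($L{\left(T \right)} = \frac{2 + T}{-5} - \left(T^{2} + 5 T\right) = \left(2 + T\right) \left(- \frac{1}{5}\right) - \left(T^{2} + 5 T\right) = \left(- \frac{2}{5} - \frac{T}{5}\right) - \left(T^{2} + 5 T\right) = - \frac{2}{5} - T^{2} - \frac{26 T}{5}$)
$- 1353 L{\left(-1 \right)} = - 1353 \left(- \frac{2}{5} - \left(-1\right)^{2} - - \frac{26}{5}\right) = - 1353 \left(- \frac{2}{5} - 1 + \frac{26}{5}\right) = \left(-1353\right) \frac{19}{5} = - \frac{25707}{5}$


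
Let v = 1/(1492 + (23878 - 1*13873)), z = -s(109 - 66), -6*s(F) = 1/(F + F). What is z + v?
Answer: 12013/5932452 ≈ 0.0020250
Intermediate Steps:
s(F) = -1/(12*F) (s(F) = -1/(6*(F + F)) = -1/(2*F)/6 = -1/(12*F))
z = 1/516 (z = -(-1)/(12*(109 - 66)) = -(-1)/(12*43) = -1*(-1/516) = 1/516 ≈ 0.0019380)
v = 1/11497 (v = 1/(1492 + (23878 - 13873)) = 1/(1492 + 10005) = 1/11497 ≈ 8.6979e-5)
z + v = 1/516 + 1/11497 = 12013/5932452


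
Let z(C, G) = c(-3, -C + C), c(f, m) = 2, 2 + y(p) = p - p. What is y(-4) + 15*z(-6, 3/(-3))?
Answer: 28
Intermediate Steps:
y(p) = -2 (y(p) = -2 + (p - p) = -2 + 0 = -2)
z(C, G) = 2
y(-4) + 15*z(-6, 3/(-3)) = -2 + 15*2 = -2 + 30 = 28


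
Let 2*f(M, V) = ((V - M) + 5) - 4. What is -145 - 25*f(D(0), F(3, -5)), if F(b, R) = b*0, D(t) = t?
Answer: -315/2 ≈ -157.50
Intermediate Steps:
F(b, R) = 0
f(M, V) = ½ + V/2 - M/2 (f(M, V) = (((V - M) + 5) - 4)/2 = ((5 + V - M) - 4)/2 = (1 + V - M)/2 = ½ + V/2 - M/2)
-145 - 25*f(D(0), F(3, -5)) = -145 - 25*(½ + (½)*0 - ½*0) = -145 - 25*(½ + 0 + 0) = -145 - 25*½ = -145 - 25/2 = -315/2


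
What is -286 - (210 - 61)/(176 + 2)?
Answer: -51057/178 ≈ -286.84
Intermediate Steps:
-286 - (210 - 61)/(176 + 2) = -286 - 149/178 = -51057/178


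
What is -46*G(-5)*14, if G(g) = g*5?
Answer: 16100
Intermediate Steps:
G(g) = 5*g
-46*G(-5)*14 = -230*(-5)*14 = -46*(-25)*14 = 1150*14 = 16100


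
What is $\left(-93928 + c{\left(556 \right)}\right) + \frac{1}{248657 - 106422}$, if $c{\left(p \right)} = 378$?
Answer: $- \frac{13306084249}{142235} \approx -93550.0$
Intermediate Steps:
$\left(-93928 + c{\left(556 \right)}\right) + \frac{1}{248657 - 106422} = \left(-93928 + 378\right) + \frac{1}{248657 - 106422} = -93550 + \frac{1}{142235} = - \frac{13306084249}{142235}$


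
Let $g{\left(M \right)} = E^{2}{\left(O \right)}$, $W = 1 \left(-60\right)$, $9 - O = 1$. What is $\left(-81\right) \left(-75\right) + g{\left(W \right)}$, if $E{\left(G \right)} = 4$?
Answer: $6091$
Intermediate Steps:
$O = 8$ ($O = 9 - 1 = 8$)
$W = -60$
$g{\left(M \right)} = 16$ ($g{\left(M \right)} = 4^{2} = 16$)
$\left(-81\right) \left(-75\right) + g{\left(W \right)} = \left(-81\right) \left(-75\right) + 16 = 6075 + 16 = 6091$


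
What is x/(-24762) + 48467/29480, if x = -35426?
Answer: 1122249167/364991880 ≈ 3.0747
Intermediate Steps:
x/(-24762) + 48467/29480 = -35426/(-24762) + 48467/29480 = -35426*(-1/24762) + 48467*(1/29480) = 17713/12381 + 48467/29480 = 1122249167/364991880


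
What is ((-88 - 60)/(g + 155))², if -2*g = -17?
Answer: 87616/106929 ≈ 0.81938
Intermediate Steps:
g = 17/2 (g = -½*(-17) = 17/2 ≈ 8.5000)
((-88 - 60)/(g + 155))² = ((-88 - 60)/(17/2 + 155))² = (-148/327/2)² = (-148*2/327)² = (-296/327)² = 87616/106929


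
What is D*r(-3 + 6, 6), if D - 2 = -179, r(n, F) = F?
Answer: -1062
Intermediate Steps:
D = -177 (D = 2 - 179 = -177)
D*r(-3 + 6, 6) = -177*6 = -1062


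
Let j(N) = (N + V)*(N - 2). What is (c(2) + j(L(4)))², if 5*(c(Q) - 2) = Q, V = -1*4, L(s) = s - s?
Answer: 2704/25 ≈ 108.16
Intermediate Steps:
L(s) = 0
V = -4
c(Q) = 2 + Q/5
j(N) = (-4 + N)*(-2 + N) (j(N) = (N - 4)*(N - 2) = (-4 + N)*(-2 + N))
(c(2) + j(L(4)))² = ((2 + (⅕)*2) + (8 + 0² - 6*0))² = ((2 + ⅖) + (8 + 0 + 0))² = (12/5 + 8)² = (52/5)² = 2704/25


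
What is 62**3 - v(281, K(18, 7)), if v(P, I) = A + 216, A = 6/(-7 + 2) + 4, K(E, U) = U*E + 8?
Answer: 1190546/5 ≈ 2.3811e+5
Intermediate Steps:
K(E, U) = 8 + E*U (K(E, U) = E*U + 8 = 8 + E*U)
A = 14/5 (A = 6/(-5) + 4 = -1/5*6 + 4 = -6/5 + 4 = 14/5 ≈ 2.8000)
v(P, I) = 1094/5 (v(P, I) = 14/5 + 216 = 1094/5)
62**3 - v(281, K(18, 7)) = 62**3 - 1*1094/5 = 238328 - 1094/5 = 1190546/5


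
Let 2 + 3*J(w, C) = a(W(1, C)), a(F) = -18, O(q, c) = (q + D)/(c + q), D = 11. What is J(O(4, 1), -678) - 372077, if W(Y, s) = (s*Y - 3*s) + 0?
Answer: -1116251/3 ≈ -3.7208e+5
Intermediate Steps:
W(Y, s) = -3*s + Y*s (W(Y, s) = (Y*s - 3*s) + 0 = (-3*s + Y*s) + 0 = -3*s + Y*s)
O(q, c) = (11 + q)/(c + q) (O(q, c) = (q + 11)/(c + q) = (11 + q)/(c + q))
J(w, C) = -20/3 (J(w, C) = -⅔ + (⅓)*(-18) = -⅔ - 6 = -20/3)
J(O(4, 1), -678) - 372077 = -20/3 - 372077 = -1116251/3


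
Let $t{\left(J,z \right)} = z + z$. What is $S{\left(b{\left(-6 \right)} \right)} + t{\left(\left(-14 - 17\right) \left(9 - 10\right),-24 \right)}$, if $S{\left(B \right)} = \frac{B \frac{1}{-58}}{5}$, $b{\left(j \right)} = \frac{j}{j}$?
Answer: $- \frac{13921}{290} \approx -48.003$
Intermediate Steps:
$t{\left(J,z \right)} = 2 z$
$b{\left(j \right)} = 1$
$S{\left(B \right)} = - \frac{B}{290}$ ($S{\left(B \right)} = B \left(- \frac{1}{58}\right) \frac{1}{5} = - \frac{B}{58} \cdot \frac{1}{5} = - \frac{B}{290}$)
$S{\left(b{\left(-6 \right)} \right)} + t{\left(\left(-14 - 17\right) \left(9 - 10\right),-24 \right)} = \left(- \frac{1}{290}\right) 1 + 2 \left(-24\right) = - \frac{1}{290} - 48 = - \frac{13921}{290}$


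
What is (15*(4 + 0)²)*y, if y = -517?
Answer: -124080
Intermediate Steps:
(15*(4 + 0)²)*y = (15*(4 + 0)²)*(-517) = (15*4²)*(-517) = (15*16)*(-517) = 240*(-517) = -124080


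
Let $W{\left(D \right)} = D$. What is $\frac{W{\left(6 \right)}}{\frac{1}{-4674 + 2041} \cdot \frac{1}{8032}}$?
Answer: $-126889536$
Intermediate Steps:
$\frac{W{\left(6 \right)}}{\frac{1}{-4674 + 2041} \cdot \frac{1}{8032}} = \frac{6}{\frac{1}{-4674 + 2041} \cdot \frac{1}{8032}} = \frac{6}{\frac{1}{-2633} \cdot \frac{1}{8032}} = \frac{6}{\left(- \frac{1}{2633}\right) \frac{1}{8032}} = \frac{6}{- \frac{1}{21148256}} = 6 \left(-21148256\right) = -126889536$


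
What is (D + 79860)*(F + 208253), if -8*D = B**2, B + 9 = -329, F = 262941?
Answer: 30900666923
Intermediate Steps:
B = -338 (B = -9 - 329 = -338)
D = -28561/2 (D = -1/8*(-338)**2 = -1/8*114244 = -28561/2 ≈ -14281.)
(D + 79860)*(F + 208253) = (-28561/2 + 79860)*(262941 + 208253) = (131159/2)*471194 = 30900666923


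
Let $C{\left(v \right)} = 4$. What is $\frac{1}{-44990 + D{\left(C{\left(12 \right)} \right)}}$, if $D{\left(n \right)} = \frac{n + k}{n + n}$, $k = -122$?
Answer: $- \frac{4}{180019} \approx -2.222 \cdot 10^{-5}$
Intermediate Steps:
$D{\left(n \right)} = \frac{-122 + n}{2 n}$ ($D{\left(n \right)} = \frac{n - 122}{n + n} = \frac{-122 + n}{2 n}$)
$\frac{1}{-44990 + D{\left(C{\left(12 \right)} \right)}} = \frac{1}{-44990 + \frac{-122 + 4}{2 \cdot 4}} = \frac{1}{-44990 + \frac{1}{2} \cdot \frac{1}{4} \left(-118\right)} = \frac{1}{-44990 - \frac{59}{4}} = \frac{1}{- \frac{180019}{4}} = - \frac{4}{180019}$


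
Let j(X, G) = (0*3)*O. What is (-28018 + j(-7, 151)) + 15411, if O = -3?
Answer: -12607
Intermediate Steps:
j(X, G) = 0 (j(X, G) = (0*3)*(-3) = 0*(-3) = 0)
(-28018 + j(-7, 151)) + 15411 = (-28018 + 0) + 15411 = -28018 + 15411 = -12607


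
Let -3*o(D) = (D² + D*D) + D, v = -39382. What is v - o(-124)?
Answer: -87518/3 ≈ -29173.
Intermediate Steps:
o(D) = -2*D²/3 - D/3 (o(D) = -((D² + D*D) + D)/3 = -((D² + D²) + D)/3 = -(2*D² + D)/3 = -(D + 2*D²)/3 = -2*D²/3 - D/3)
v - o(-124) = -39382 - (-1)*(-124)*(1 + 2*(-124))/3 = -39382 - (-1)*(-124)*(1 - 248)/3 = -39382 - (-1)*(-124)*(-247)/3 = -39382 - 1*(-30628/3) = -39382 + 30628/3 = -87518/3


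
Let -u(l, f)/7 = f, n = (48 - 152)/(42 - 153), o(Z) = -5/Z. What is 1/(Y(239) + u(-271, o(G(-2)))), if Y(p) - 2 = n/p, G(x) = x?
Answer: -53058/822191 ≈ -0.064532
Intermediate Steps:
n = 104/111 (n = -104/(-111) = -104*(-1/111) = 104/111 ≈ 0.93694)
u(l, f) = -7*f
Y(p) = 2 + 104/(111*p)
1/(Y(239) + u(-271, o(G(-2)))) = 1/((2 + (104/111)/239) - (-35)/(-2)) = 1/((2 + (104/111)*(1/239)) - (-35)*(-1)/2) = 1/((2 + 104/26529) - 7*5/2) = 1/(53162/26529 - 35/2) = 1/(-822191/53058) = -53058/822191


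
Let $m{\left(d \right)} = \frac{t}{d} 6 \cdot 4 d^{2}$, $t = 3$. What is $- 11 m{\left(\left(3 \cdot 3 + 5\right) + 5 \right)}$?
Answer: $-15048$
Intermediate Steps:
$m{\left(d \right)} = 72 d$ ($m{\left(d \right)} = \frac{3}{d} 6 \cdot 4 d^{2} = \frac{18}{d} 4 d^{2} = \frac{72}{d} d^{2} = 72 d$)
$- 11 m{\left(\left(3 \cdot 3 + 5\right) + 5 \right)} = - 11 \cdot 72 \left(\left(3 \cdot 3 + 5\right) + 5\right) = - 11 \cdot 72 \left(\left(9 + 5\right) + 5\right) = - 11 \cdot 72 \left(14 + 5\right) = - 11 \cdot 72 \cdot 19 = \left(-11\right) 1368 = -15048$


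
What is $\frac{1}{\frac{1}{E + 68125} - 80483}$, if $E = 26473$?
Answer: $- \frac{94598}{7613530833} \approx -1.2425 \cdot 10^{-5}$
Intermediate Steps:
$\frac{1}{\frac{1}{E + 68125} - 80483} = \frac{1}{\frac{1}{26473 + 68125} - 80483} = \frac{1}{\frac{1}{94598} - 80483} = \frac{1}{- \frac{7613530833}{94598}} = - \frac{94598}{7613530833}$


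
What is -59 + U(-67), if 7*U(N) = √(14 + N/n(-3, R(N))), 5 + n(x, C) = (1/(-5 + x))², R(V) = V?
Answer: -59 + √2792526/2233 ≈ -58.252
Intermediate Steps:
n(x, C) = -5 + (-5 + x)⁻² (n(x, C) = -5 + (1/(-5 + x))² = -5 + (-5 + x)⁻²)
U(N) = √(14 - 64*N/319)/7 (U(N) = √(14 + N/(-5 + (-5 - 3)⁻²))/7 = √(14 + N/(-5 + (-8)⁻²))/7 = √(14 + N/(-5 + 1/64))/7 = √(14 + N/(-319/64))/7 = √(14 + N*(-64/319))/7 = √(14 - 64*N/319)/7)
-59 + U(-67) = -59 + √(1424654 - 20416*(-67))/2233 = -59 + √(1424654 + 1367872)/2233 = -59 + √2792526/2233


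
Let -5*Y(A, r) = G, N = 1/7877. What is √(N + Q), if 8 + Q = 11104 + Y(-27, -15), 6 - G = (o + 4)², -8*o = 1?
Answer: √1101738927984765/315080 ≈ 105.35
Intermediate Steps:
o = -⅛ (o = -⅛*1 = -⅛ ≈ -0.12500)
N = 1/7877 ≈ 0.00012695
G = -577/64 (G = 6 - (-⅛ + 4)² = 6 - (31/8)² = 6 - 1*961/64 = 6 - 961/64 = -577/64 ≈ -9.0156)
Y(A, r) = 577/320 (Y(A, r) = -⅕*(-577/64) = 577/320)
Q = 3551297/320 (Q = -8 + (11104 + 577/320) = -8 + 3553857/320 = 3551297/320 ≈ 11098.)
√(N + Q) = √(1/7877 + 3551297/320) = √(27973566789/2520640) = √1101738927984765/315080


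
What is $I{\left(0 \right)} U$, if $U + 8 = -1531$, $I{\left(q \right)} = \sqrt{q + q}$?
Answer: $0$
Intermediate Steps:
$I{\left(q \right)} = \sqrt{2} \sqrt{q}$ ($I{\left(q \right)} = \sqrt{2 q} = \sqrt{2} \sqrt{q}$)
$U = -1539$ ($U = -8 - 1531 = -1539$)
$I{\left(0 \right)} U = \sqrt{2} \sqrt{0} \left(-1539\right) = \sqrt{2} \cdot 0 \left(-1539\right) = 0 \left(-1539\right) = 0$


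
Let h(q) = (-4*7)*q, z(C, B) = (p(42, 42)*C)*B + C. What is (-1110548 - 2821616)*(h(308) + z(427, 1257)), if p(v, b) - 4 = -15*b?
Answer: 1321233885969004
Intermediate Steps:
p(v, b) = 4 - 15*b
z(C, B) = C - 626*B*C (z(C, B) = ((4 - 15*42)*C)*B + C = ((4 - 630)*C)*B + C = (-626*C)*B + C = -626*B*C + C = C - 626*B*C)
h(q) = -28*q
(-1110548 - 2821616)*(h(308) + z(427, 1257)) = (-1110548 - 2821616)*(-28*308 + 427*(1 - 626*1257)) = -3932164*(-8624 + 427*(1 - 786882)) = -3932164*(-8624 + 427*(-786881)) = -3932164*(-8624 - 335998187) = -3932164*(-336006811) = 1321233885969004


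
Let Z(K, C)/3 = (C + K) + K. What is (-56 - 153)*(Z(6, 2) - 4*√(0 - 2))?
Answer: -8778 + 836*I*√2 ≈ -8778.0 + 1182.3*I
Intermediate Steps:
Z(K, C) = 3*C + 6*K (Z(K, C) = 3*((C + K) + K) = 3*(C + 2*K) = 3*C + 6*K)
(-56 - 153)*(Z(6, 2) - 4*√(0 - 2)) = (-56 - 153)*((3*2 + 6*6) - 4*√(0 - 2)) = -209*((6 + 36) - 4*I*√2) = -209*(42 - 4*I*√2) = -8778 + 836*I*√2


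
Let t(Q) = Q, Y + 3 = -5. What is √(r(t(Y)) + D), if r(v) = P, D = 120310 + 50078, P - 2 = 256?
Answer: √170646 ≈ 413.09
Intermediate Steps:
Y = -8 (Y = -3 - 5 = -8)
P = 258 (P = 2 + 256 = 258)
D = 170388
r(v) = 258
√(r(t(Y)) + D) = √(258 + 170388) = √170646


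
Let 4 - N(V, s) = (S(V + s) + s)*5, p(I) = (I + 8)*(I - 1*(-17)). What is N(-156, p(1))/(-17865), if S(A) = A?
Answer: 836/17865 ≈ 0.046795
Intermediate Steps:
p(I) = (8 + I)*(17 + I) (p(I) = (8 + I)*(I + 17) = (8 + I)*(17 + I))
N(V, s) = 4 - 10*s - 5*V (N(V, s) = 4 - ((V + s) + s)*5 = 4 - (V + 2*s)*5 = 4 - (5*V + 10*s) = 4 + (-10*s - 5*V) = 4 - 10*s - 5*V)
N(-156, p(1))/(-17865) = (4 - 10*(136 + 1² + 25*1) - 5*(-156))/(-17865) = (4 - 10*(136 + 1 + 25) + 780)*(-1/17865) = (4 - 10*162 + 780)*(-1/17865) = (4 - 1620 + 780)*(-1/17865) = -836*(-1/17865) = 836/17865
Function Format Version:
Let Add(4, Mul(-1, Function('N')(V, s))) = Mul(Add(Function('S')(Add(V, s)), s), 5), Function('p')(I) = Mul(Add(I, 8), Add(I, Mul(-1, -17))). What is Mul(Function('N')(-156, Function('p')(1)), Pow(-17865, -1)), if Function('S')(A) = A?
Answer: Rational(836, 17865) ≈ 0.046795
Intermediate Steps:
Function('p')(I) = Mul(Add(8, I), Add(17, I)) (Function('p')(I) = Mul(Add(8, I), Add(I, 17)) = Mul(Add(8, I), Add(17, I)))
Function('N')(V, s) = Add(4, Mul(-10, s), Mul(-5, V)) (Function('N')(V, s) = Add(4, Mul(-1, Mul(Add(Add(V, s), s), 5))) = Add(4, Mul(-1, Mul(Add(V, Mul(2, s)), 5))) = Add(4, Mul(-1, Add(Mul(5, V), Mul(10, s)))) = Add(4, Add(Mul(-10, s), Mul(-5, V))) = Add(4, Mul(-10, s), Mul(-5, V)))
Mul(Function('N')(-156, Function('p')(1)), Pow(-17865, -1)) = Mul(Add(4, Mul(-10, Add(136, Pow(1, 2), Mul(25, 1))), Mul(-5, -156)), Pow(-17865, -1)) = Mul(Add(4, Mul(-10, Add(136, 1, 25)), 780), Rational(-1, 17865)) = Mul(Add(4, Mul(-10, 162), 780), Rational(-1, 17865)) = Mul(Add(4, -1620, 780), Rational(-1, 17865)) = Mul(-836, Rational(-1, 17865)) = Rational(836, 17865)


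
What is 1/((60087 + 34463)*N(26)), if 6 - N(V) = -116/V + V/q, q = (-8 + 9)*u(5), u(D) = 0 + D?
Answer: 13/6467220 ≈ 2.0101e-6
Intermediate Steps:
u(D) = D
q = 5 (q = (-8 + 9)*5 = 1*5 = 5)
N(V) = 6 + 116/V - V/5 (N(V) = 6 - (-116/V + V/5) = 6 + (116/V - V/5) = 6 + 116/V - V/5)
1/((60087 + 34463)*N(26)) = 1/((60087 + 34463)*(6 + 116/26 - 1/5*26)) = 1/(94550*(6 + 116*(1/26) - 26/5)) = 1/(94550*(6 + 58/13 - 26/5)) = 1/(94550*(342/65)) = (1/94550)*(65/342) = 13/6467220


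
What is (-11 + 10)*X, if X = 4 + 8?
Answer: -12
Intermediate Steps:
X = 12
(-11 + 10)*X = (-11 + 10)*12 = -1*12 = -12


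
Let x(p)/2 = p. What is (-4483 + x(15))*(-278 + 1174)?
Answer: -3989888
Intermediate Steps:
x(p) = 2*p
(-4483 + x(15))*(-278 + 1174) = (-4483 + 2*15)*(-278 + 1174) = (-4483 + 30)*896 = -4453*896 = -3989888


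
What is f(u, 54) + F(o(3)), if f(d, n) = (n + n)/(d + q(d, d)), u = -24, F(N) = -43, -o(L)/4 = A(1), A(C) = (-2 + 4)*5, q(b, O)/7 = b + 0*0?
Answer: -697/16 ≈ -43.563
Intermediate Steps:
q(b, O) = 7*b (q(b, O) = 7*(b + 0*0) = 7*(b + 0) = 7*b)
A(C) = 10 (A(C) = 2*5 = 10)
o(L) = -40 (o(L) = -4*10 = -40)
f(d, n) = n/(4*d) (f(d, n) = (n + n)/(d + 7*d) = (2*n)/((8*d)) = (2*n)*(1/(8*d)) = n/(4*d))
f(u, 54) + F(o(3)) = (1/4)*54/(-24) - 43 = (1/4)*54*(-1/24) - 43 = -9/16 - 43 = -697/16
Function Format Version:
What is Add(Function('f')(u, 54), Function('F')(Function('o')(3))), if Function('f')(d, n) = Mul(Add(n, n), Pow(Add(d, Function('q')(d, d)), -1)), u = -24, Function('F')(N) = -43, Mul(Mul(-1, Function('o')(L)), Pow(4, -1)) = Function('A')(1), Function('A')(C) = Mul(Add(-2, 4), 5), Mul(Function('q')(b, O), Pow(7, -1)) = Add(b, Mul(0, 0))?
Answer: Rational(-697, 16) ≈ -43.563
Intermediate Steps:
Function('q')(b, O) = Mul(7, b) (Function('q')(b, O) = Mul(7, Add(b, Mul(0, 0))) = Mul(7, Add(b, 0)) = Mul(7, b))
Function('A')(C) = 10 (Function('A')(C) = Mul(2, 5) = 10)
Function('o')(L) = -40 (Function('o')(L) = Mul(-4, 10) = -40)
Function('f')(d, n) = Mul(Rational(1, 4), n, Pow(d, -1)) (Function('f')(d, n) = Mul(Add(n, n), Pow(Add(d, Mul(7, d)), -1)) = Mul(Mul(2, n), Pow(Mul(8, d), -1)) = Mul(Mul(2, n), Mul(Rational(1, 8), Pow(d, -1))) = Mul(Rational(1, 4), n, Pow(d, -1)))
Add(Function('f')(u, 54), Function('F')(Function('o')(3))) = Add(Mul(Rational(1, 4), 54, Pow(-24, -1)), -43) = Add(Mul(Rational(1, 4), 54, Rational(-1, 24)), -43) = Add(Rational(-9, 16), -43) = Rational(-697, 16)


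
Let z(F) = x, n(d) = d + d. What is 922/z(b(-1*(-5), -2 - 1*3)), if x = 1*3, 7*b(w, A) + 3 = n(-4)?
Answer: 922/3 ≈ 307.33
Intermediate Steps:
n(d) = 2*d
b(w, A) = -11/7 (b(w, A) = -3/7 + (2*(-4))/7 = -3/7 + (1/7)*(-8) = -3/7 - 8/7 = -11/7)
x = 3
z(F) = 3
922/z(b(-1*(-5), -2 - 1*3)) = 922/3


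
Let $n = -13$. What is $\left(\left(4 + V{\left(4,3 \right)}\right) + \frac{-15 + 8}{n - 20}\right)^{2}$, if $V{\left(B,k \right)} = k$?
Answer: $\frac{56644}{1089} \approx 52.015$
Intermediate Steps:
$\left(\left(4 + V{\left(4,3 \right)}\right) + \frac{-15 + 8}{n - 20}\right)^{2} = \left(\left(4 + 3\right) + \frac{-15 + 8}{-13 - 20}\right)^{2} = \left(7 - \frac{7}{-33}\right)^{2} = \left(7 - - \frac{7}{33}\right)^{2} = \left(7 + \frac{7}{33}\right)^{2} = \left(\frac{238}{33}\right)^{2} = \frac{56644}{1089}$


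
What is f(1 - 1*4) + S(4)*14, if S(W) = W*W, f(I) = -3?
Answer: 221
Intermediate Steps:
S(W) = W²
f(1 - 1*4) + S(4)*14 = -3 + 4²*14 = -3 + 16*14 = -3 + 224 = 221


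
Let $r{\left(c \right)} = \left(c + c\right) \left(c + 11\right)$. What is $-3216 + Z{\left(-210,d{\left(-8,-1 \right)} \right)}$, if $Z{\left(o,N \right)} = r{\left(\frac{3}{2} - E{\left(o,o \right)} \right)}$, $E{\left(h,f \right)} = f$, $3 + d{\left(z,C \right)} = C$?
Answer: $\frac{181803}{2} \approx 90902.0$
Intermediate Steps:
$d{\left(z,C \right)} = -3 + C$
$r{\left(c \right)} = 2 c \left(11 + c\right)$
$Z{\left(o,N \right)} = 2 \left(\frac{3}{2} - o\right) \left(\frac{25}{2} - o\right)$ ($Z{\left(o,N \right)} = 2 \left(\frac{3}{2} - o\right) \left(11 - \left(- \frac{3}{2} + o\right)\right) = 2 \left(\frac{3}{2} - o\right) \left(\frac{25}{2} - o\right)$)
$-3216 + Z{\left(-210,d{\left(-8,-1 \right)} \right)} = -3216 + \frac{\left(-25 + 2 \left(-210\right)\right) \left(-3 + 2 \left(-210\right)\right)}{2} = -3216 + \frac{\left(-25 - 420\right) \left(-3 - 420\right)}{2} = -3216 + \frac{1}{2} \left(-445\right) \left(-423\right) = -3216 + \frac{188235}{2} = \frac{181803}{2}$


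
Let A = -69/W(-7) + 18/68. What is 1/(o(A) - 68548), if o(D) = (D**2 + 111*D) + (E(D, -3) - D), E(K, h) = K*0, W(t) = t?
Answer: -56644/3813962011 ≈ -1.4852e-5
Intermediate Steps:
E(K, h) = 0
A = 2409/238 (A = -69/(-7) + 18/68 = -69*(-1/7) + 18*(1/68) = 69/7 + 9/34 = 2409/238 ≈ 10.122)
o(D) = D**2 + 110*D (o(D) = (D**2 + 111*D) + (0 - D) = (D**2 + 111*D) - D = D**2 + 110*D)
1/(o(A) - 68548) = 1/(2409*(110 + 2409/238)/238 - 68548) = 1/((2409/238)*(28589/238) - 68548) = 1/(68870901/56644 - 68548) = 1/(-3813962011/56644) = -56644/3813962011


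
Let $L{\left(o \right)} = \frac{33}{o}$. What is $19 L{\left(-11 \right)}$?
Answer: $-57$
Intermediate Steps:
$19 L{\left(-11 \right)} = 19 \frac{33}{-11} = 19 \cdot 33 \left(- \frac{1}{11}\right) = 19 \left(-3\right) = -57$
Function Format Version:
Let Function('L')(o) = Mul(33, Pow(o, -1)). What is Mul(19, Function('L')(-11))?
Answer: -57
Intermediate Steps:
Mul(19, Function('L')(-11)) = Mul(19, Mul(33, Pow(-11, -1))) = Mul(19, Mul(33, Rational(-1, 11))) = Mul(19, -3) = -57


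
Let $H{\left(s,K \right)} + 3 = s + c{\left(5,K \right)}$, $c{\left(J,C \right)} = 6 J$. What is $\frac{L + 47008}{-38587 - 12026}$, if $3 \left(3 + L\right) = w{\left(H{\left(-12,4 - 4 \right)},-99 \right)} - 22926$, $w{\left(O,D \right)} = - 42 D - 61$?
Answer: $- \frac{122186}{151839} \approx -0.80471$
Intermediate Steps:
$H{\left(s,K \right)} = 27 + s$ ($H{\left(s,K \right)} = -3 + \left(s + 6 \cdot 5\right) = -3 + \left(s + 30\right) = -3 + \left(30 + s\right) = 27 + s$)
$w{\left(O,D \right)} = -61 - 42 D$
$L = - \frac{18838}{3}$ ($L = -3 + \frac{\left(-61 - -4158\right) - 22926}{3} = -3 + \frac{\left(-61 + 4158\right) - 22926}{3} = -3 + \frac{4097 - 22926}{3} = -3 + \frac{1}{3} \left(-18829\right) = -3 - \frac{18829}{3} = - \frac{18838}{3} \approx -6279.3$)
$\frac{L + 47008}{-38587 - 12026} = \frac{- \frac{18838}{3} + 47008}{-38587 - 12026} = \frac{122186}{3 \left(-50613\right)} = \frac{122186}{3} \left(- \frac{1}{50613}\right) = - \frac{122186}{151839}$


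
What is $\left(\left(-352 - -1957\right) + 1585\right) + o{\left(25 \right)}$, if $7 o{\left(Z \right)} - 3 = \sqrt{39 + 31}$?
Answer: $\frac{22333}{7} + \frac{\sqrt{70}}{7} \approx 3191.6$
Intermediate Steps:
$o{\left(Z \right)} = \frac{3}{7} + \frac{\sqrt{70}}{7}$ ($o{\left(Z \right)} = \frac{3}{7} + \frac{\sqrt{39 + 31}}{7} = \frac{3}{7} + \frac{\sqrt{70}}{7}$)
$\left(\left(-352 - -1957\right) + 1585\right) + o{\left(25 \right)} = \left(\left(-352 - -1957\right) + 1585\right) + \left(\frac{3}{7} + \frac{\sqrt{70}}{7}\right) = \left(\left(-352 + 1957\right) + 1585\right) + \left(\frac{3}{7} + \frac{\sqrt{70}}{7}\right) = \left(1605 + 1585\right) + \left(\frac{3}{7} + \frac{\sqrt{70}}{7}\right) = 3190 + \left(\frac{3}{7} + \frac{\sqrt{70}}{7}\right) = \frac{22333}{7} + \frac{\sqrt{70}}{7}$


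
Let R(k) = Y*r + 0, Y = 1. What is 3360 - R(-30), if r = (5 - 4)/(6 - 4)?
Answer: 6719/2 ≈ 3359.5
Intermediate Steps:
r = ½ (r = 1/2 = 1*(½) = ½ ≈ 0.50000)
R(k) = ½ (R(k) = 1*(½) + 0 = ½ + 0 = ½)
3360 - R(-30) = 3360 - 1*½ = 3360 - ½ = 6719/2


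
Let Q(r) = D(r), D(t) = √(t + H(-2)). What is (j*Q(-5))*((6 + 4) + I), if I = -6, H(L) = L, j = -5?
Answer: -20*I*√7 ≈ -52.915*I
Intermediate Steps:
D(t) = √(-2 + t) (D(t) = √(t - 2) = √(-2 + t))
Q(r) = √(-2 + r)
(j*Q(-5))*((6 + 4) + I) = (-5*√(-2 - 5))*((6 + 4) - 6) = (-5*I*√7)*(10 - 6) = -5*I*√7*4 = -20*I*√7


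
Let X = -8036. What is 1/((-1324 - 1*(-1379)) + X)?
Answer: -1/7981 ≈ -0.00012530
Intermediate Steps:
1/((-1324 - 1*(-1379)) + X) = 1/((-1324 - 1*(-1379)) - 8036) = 1/((-1324 + 1379) - 8036) = 1/(55 - 8036) = 1/(-7981) = -1/7981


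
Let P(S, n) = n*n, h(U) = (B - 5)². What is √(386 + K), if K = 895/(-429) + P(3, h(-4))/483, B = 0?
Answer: √204182652674/23023 ≈ 19.627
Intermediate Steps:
h(U) = 25 (h(U) = (0 - 5)² = (-5)² = 25)
P(S, n) = n²
K = -18240/23023 (K = 895/(-429) + 25²/483 = 895*(-1/429) + 625*(1/483) = -895/429 + 625/483 = -18240/23023 ≈ -0.79225)
√(386 + K) = √(386 - 18240/23023) = √(8868638/23023) = √204182652674/23023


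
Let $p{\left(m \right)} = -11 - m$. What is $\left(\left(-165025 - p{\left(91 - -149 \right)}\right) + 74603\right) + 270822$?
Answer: $180651$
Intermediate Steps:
$\left(\left(-165025 - p{\left(91 - -149 \right)}\right) + 74603\right) + 270822 = \left(\left(-165025 - \left(-11 - \left(91 - -149\right)\right)\right) + 74603\right) + 270822 = \left(\left(-165025 - \left(-11 - \left(91 + 149\right)\right)\right) + 74603\right) + 270822 = \left(\left(-165025 - \left(-11 - 240\right)\right) + 74603\right) + 270822 = \left(\left(-165025 - -251\right) + 74603\right) + 270822 = \left(\left(-165025 + 251\right) + 74603\right) + 270822 = \left(-164774 + 74603\right) + 270822 = -90171 + 270822 = 180651$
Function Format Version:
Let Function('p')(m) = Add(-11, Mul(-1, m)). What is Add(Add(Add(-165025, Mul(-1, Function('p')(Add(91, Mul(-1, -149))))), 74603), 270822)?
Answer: 180651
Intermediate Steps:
Add(Add(Add(-165025, Mul(-1, Function('p')(Add(91, Mul(-1, -149))))), 74603), 270822) = Add(Add(Add(-165025, Mul(-1, Add(-11, Mul(-1, Add(91, Mul(-1, -149)))))), 74603), 270822) = Add(Add(Add(-165025, Mul(-1, Add(-11, Mul(-1, Add(91, 149))))), 74603), 270822) = Add(Add(Add(-165025, Mul(-1, Add(-11, Mul(-1, 240)))), 74603), 270822) = Add(Add(Add(-165025, Mul(-1, Add(-11, -240))), 74603), 270822) = Add(Add(Add(-165025, Mul(-1, -251)), 74603), 270822) = Add(Add(Add(-165025, 251), 74603), 270822) = Add(Add(-164774, 74603), 270822) = Add(-90171, 270822) = 180651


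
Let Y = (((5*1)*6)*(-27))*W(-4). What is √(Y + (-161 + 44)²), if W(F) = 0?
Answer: 117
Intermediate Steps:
Y = 0 (Y = (((5*1)*6)*(-27))*0 = ((5*6)*(-27))*0 = (30*(-27))*0 = -810*0 = 0)
√(Y + (-161 + 44)²) = √(0 + (-161 + 44)²) = √(0 + (-117)²) = √(0 + 13689) = √13689 = 117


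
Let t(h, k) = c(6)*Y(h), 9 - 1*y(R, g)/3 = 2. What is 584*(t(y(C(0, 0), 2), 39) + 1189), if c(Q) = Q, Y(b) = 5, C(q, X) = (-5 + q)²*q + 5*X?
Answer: 711896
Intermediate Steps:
C(q, X) = 5*X + q*(-5 + q)² (C(q, X) = q*(-5 + q)² + 5*X = 5*X + q*(-5 + q)²)
y(R, g) = 21 (y(R, g) = 27 - 3*2 = 27 - 6 = 21)
t(h, k) = 30 (t(h, k) = 6*5 = 30)
584*(t(y(C(0, 0), 2), 39) + 1189) = 584*(30 + 1189) = 584*1219 = 711896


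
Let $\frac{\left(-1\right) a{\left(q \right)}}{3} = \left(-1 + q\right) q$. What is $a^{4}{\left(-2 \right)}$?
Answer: $104976$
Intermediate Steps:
$a{\left(q \right)} = - 3 q \left(-1 + q\right)$ ($a{\left(q \right)} = - 3 \left(-1 + q\right) q = - 3 q \left(-1 + q\right)$)
$a^{4}{\left(-2 \right)} = \left(3 \left(-2\right) \left(1 - -2\right)\right)^{4} = \left(3 \left(-2\right) \left(1 + 2\right)\right)^{4} = \left(3 \left(-2\right) 3\right)^{4} = \left(-18\right)^{4} = 104976$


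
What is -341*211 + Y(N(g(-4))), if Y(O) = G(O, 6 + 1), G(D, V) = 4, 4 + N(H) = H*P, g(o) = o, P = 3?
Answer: -71947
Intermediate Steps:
N(H) = -4 + 3*H (N(H) = -4 + H*3 = -4 + 3*H)
Y(O) = 4
-341*211 + Y(N(g(-4))) = -341*211 + 4 = -71951 + 4 = -71947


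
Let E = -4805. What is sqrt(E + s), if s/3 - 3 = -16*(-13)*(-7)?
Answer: 2*I*sqrt(2291) ≈ 95.729*I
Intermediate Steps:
s = -4359 (s = 9 + 3*(-16*(-13)*(-7)) = 9 + 3*(208*(-7)) = 9 + 3*(-1456) = 9 - 4368 = -4359)
sqrt(E + s) = sqrt(-4805 - 4359) = sqrt(-9164) = 2*I*sqrt(2291)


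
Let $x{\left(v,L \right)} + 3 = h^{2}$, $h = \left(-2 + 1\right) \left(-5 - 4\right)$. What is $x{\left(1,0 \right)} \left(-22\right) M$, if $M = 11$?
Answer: $-18876$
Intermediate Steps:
$h = 9$ ($h = \left(-1\right) \left(-9\right) = 9$)
$x{\left(v,L \right)} = 78$ ($x{\left(v,L \right)} = -3 + 9^{2} = -3 + 81 = 78$)
$x{\left(1,0 \right)} \left(-22\right) M = 78 \left(-22\right) 11 = \left(-1716\right) 11 = -18876$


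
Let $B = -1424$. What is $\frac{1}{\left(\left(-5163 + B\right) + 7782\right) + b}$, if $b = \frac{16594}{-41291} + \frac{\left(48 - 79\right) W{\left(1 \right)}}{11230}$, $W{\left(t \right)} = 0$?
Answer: $\frac{41291}{49326151} \approx 0.0008371$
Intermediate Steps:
$b = - \frac{16594}{41291}$ ($b = \frac{16594}{-41291} + \frac{\left(48 - 79\right) 0}{11230} = 16594 \left(- \frac{1}{41291}\right) + \left(-31\right) 0 \cdot \frac{1}{11230} = - \frac{16594}{41291} + 0 \cdot \frac{1}{11230} = - \frac{16594}{41291} + 0 = - \frac{16594}{41291} \approx -0.40188$)
$\frac{1}{\left(\left(-5163 + B\right) + 7782\right) + b} = \frac{1}{\left(\left(-5163 - 1424\right) + 7782\right) - \frac{16594}{41291}} = \frac{1}{\left(-6587 + 7782\right) - \frac{16594}{41291}} = \frac{1}{1195 - \frac{16594}{41291}} = \frac{1}{\frac{49326151}{41291}} = \frac{41291}{49326151}$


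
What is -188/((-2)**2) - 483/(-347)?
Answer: -15826/347 ≈ -45.608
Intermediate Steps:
-188/((-2)**2) - 483/(-347) = -188/4 - 483*(-1/347) = -188*1/4 + 483/347 = -47 + 483/347 = -15826/347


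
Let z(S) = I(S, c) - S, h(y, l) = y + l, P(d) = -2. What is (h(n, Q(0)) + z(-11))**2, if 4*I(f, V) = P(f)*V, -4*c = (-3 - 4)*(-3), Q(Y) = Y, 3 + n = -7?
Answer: 841/64 ≈ 13.141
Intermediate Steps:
n = -10 (n = -3 - 7 = -10)
c = -21/4 (c = -(-3 - 4)*(-3)/4 = -(-7)*(-3)/4 = -1/4*21 = -21/4 ≈ -5.2500)
h(y, l) = l + y
I(f, V) = -V/2 (I(f, V) = (-2*V)/4 = -V/2)
z(S) = 21/8 - S (z(S) = -1/2*(-21/4) - S = 21/8 - S)
(h(n, Q(0)) + z(-11))**2 = ((0 - 10) + (21/8 - 1*(-11)))**2 = (-10 + (21/8 + 11))**2 = (-10 + 109/8)**2 = (29/8)**2 = 841/64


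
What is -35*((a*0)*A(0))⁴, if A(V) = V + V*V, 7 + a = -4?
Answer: 0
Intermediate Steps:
a = -11 (a = -7 - 4 = -11)
A(V) = V + V²
-35*((a*0)*A(0))⁴ = -35*((-11*0)*(0*(1 + 0)))⁴ = -35*(0*(0*1))⁴ = -35*(0*0)⁴ = -35*0⁴ = -35*0 = 0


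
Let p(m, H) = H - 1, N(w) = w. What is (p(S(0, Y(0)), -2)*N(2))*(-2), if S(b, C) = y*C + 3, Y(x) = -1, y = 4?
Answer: 12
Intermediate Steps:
S(b, C) = 3 + 4*C (S(b, C) = 4*C + 3 = 3 + 4*C)
p(m, H) = -1 + H
(p(S(0, Y(0)), -2)*N(2))*(-2) = ((-1 - 2)*2)*(-2) = -3*2*(-2) = -6*(-2) = 12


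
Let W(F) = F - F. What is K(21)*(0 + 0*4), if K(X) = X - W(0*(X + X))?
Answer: 0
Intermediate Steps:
W(F) = 0
K(X) = X (K(X) = X - 1*0 = X + 0 = X)
K(21)*(0 + 0*4) = 21*(0 + 0*4) = 21*(0 + 0) = 21*0 = 0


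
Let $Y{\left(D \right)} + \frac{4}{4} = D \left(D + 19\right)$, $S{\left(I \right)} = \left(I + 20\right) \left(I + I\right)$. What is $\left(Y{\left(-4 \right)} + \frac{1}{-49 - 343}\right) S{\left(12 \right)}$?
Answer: $- \frac{2295648}{49} \approx -46850.0$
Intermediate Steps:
$S{\left(I \right)} = 2 I \left(20 + I\right)$ ($S{\left(I \right)} = \left(20 + I\right) 2 I = 2 I \left(20 + I\right)$)
$Y{\left(D \right)} = -1 + D \left(19 + D\right)$ ($Y{\left(D \right)} = -1 + D \left(D + 19\right) = -1 + D \left(19 + D\right)$)
$\left(Y{\left(-4 \right)} + \frac{1}{-49 - 343}\right) S{\left(12 \right)} = \left(\left(-1 + \left(-4\right)^{2} + 19 \left(-4\right)\right) + \frac{1}{-49 - 343}\right) 2 \cdot 12 \left(20 + 12\right) = \left(\left(-1 + 16 - 76\right) + \frac{1}{-392}\right) 2 \cdot 12 \cdot 32 = \left(-61 - \frac{1}{392}\right) 768 = \left(- \frac{23913}{392}\right) 768 = - \frac{2295648}{49}$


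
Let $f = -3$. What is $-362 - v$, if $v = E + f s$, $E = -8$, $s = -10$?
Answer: $-384$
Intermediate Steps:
$v = 22$ ($v = -8 - -30 = -8 + 30 = 22$)
$-362 - v = -362 - 22 = -384$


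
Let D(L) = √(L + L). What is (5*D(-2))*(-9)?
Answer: -90*I ≈ -90.0*I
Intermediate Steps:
D(L) = √2*√L (D(L) = √(2*L) = √2*√L)
(5*D(-2))*(-9) = (5*(√2*√(-2)))*(-9) = (5*(√2*(I*√2)))*(-9) = (5*(2*I))*(-9) = (10*I)*(-9) = -90*I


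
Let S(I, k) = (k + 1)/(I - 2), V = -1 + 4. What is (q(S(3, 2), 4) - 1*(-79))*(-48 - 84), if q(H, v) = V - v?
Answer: -10296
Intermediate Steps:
V = 3
S(I, k) = (1 + k)/(-2 + I)
q(H, v) = 3 - v
(q(S(3, 2), 4) - 1*(-79))*(-48 - 84) = ((3 - 1*4) - 1*(-79))*(-48 - 84) = ((3 - 4) + 79)*(-132) = (-1 + 79)*(-132) = 78*(-132) = -10296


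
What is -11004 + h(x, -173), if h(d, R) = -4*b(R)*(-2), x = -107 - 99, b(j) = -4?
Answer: -11036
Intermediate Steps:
x = -206
h(d, R) = -32 (h(d, R) = -4*(-4)*(-2) = 16*(-2) = -32)
-11004 + h(x, -173) = -11004 - 32 = -11036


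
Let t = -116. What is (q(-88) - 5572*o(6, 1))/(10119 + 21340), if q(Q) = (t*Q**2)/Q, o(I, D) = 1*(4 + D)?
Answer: -17652/31459 ≈ -0.56111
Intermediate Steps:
o(I, D) = 4 + D
q(Q) = -116*Q (q(Q) = (-116*Q**2)/Q = -116*Q)
(q(-88) - 5572*o(6, 1))/(10119 + 21340) = (-116*(-88) - 5572*(4 + 1))/(10119 + 21340) = (10208 - 5572*5)/31459 = (10208 - 27860)*(1/31459) = -17652*1/31459 = -17652/31459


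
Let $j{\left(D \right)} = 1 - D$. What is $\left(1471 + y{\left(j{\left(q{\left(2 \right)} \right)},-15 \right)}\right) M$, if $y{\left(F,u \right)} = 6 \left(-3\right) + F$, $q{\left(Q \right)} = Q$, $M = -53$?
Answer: $-76956$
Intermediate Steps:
$y{\left(F,u \right)} = -18 + F$
$\left(1471 + y{\left(j{\left(q{\left(2 \right)} \right)},-15 \right)}\right) M = \left(1471 + \left(-18 + \left(1 - 2\right)\right)\right) \left(-53\right) = \left(1471 - 19\right) \left(-53\right) = 1452 \left(-53\right) = -76956$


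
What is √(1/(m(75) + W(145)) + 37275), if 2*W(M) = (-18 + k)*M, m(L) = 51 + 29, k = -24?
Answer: √327692908910/2965 ≈ 193.07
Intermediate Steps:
m(L) = 80
W(M) = -21*M (W(M) = ((-18 - 24)*M)/2 = (-42*M)/2 = -21*M)
√(1/(m(75) + W(145)) + 37275) = √(1/(80 - 21*145) + 37275) = √(1/(80 - 3045) + 37275) = √(1/(-2965) + 37275) = √(-1/2965 + 37275) = √(110520374/2965) = √327692908910/2965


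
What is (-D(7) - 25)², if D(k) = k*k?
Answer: 5476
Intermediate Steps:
D(k) = k²
(-D(7) - 25)² = (-1*7² - 25)² = (-1*49 - 25)² = (-49 - 25)² = (-74)² = 5476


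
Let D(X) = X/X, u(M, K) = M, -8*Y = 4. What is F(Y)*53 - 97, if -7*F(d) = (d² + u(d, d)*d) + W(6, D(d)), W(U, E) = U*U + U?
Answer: -5863/14 ≈ -418.79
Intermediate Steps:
Y = -½ (Y = -⅛*4 = -½ ≈ -0.50000)
D(X) = 1
W(U, E) = U + U² (W(U, E) = U² + U = U + U²)
F(d) = -6 - 2*d²/7 (F(d) = -((d² + d*d) + 6*(1 + 6))/7 = -((d² + d²) + 6*7)/7 = -(2*d² + 42)/7 = -(42 + 2*d²)/7 = -6 - 2*d²/7)
F(Y)*53 - 97 = (-6 - 2*(-½)²/7)*53 - 97 = (-6 - 2/7*¼)*53 - 97 = (-6 - 1/14)*53 - 97 = -85/14*53 - 97 = -4505/14 - 97 = -5863/14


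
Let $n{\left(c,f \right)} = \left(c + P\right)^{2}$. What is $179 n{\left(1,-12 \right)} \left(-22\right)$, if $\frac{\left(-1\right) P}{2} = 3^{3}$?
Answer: $-11061842$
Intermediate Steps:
$P = -54$ ($P = - 2 \cdot 3^{3} = \left(-2\right) 27 = -54$)
$n{\left(c,f \right)} = \left(-54 + c\right)^{2}$ ($n{\left(c,f \right)} = \left(c - 54\right)^{2} = \left(-54 + c\right)^{2}$)
$179 n{\left(1,-12 \right)} \left(-22\right) = 179 \left(-54 + 1\right)^{2} \left(-22\right) = 179 \left(-53\right)^{2} \left(-22\right) = 179 \cdot 2809 \left(-22\right) = 502811 \left(-22\right) = -11061842$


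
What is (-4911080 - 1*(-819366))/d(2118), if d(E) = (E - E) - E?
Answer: 2045857/1059 ≈ 1931.9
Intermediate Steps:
d(E) = -E (d(E) = 0 - E = -E)
(-4911080 - 1*(-819366))/d(2118) = (-4911080 - 1*(-819366))/((-1*2118)) = (-4911080 + 819366)/(-2118) = -4091714*(-1/2118) = 2045857/1059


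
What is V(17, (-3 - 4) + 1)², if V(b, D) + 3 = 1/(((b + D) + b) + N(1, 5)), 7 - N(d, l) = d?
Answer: 10201/1156 ≈ 8.8244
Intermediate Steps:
N(d, l) = 7 - d
V(b, D) = -3 + 1/(6 + D + 2*b) (V(b, D) = -3 + 1/(((b + D) + b) + (7 - 1*1)) = -3 + 1/(((D + b) + b) + (7 - 1)) = -3 + 1/((D + 2*b) + 6) = -3 + 1/(6 + D + 2*b))
V(17, (-3 - 4) + 1)² = ((-17 - 6*17 - 3*((-3 - 4) + 1))/(6 + ((-3 - 4) + 1) + 2*17))² = ((-17 - 102 - 3*(-7 + 1))/(6 + (-7 + 1) + 34))² = ((-17 - 102 - 3*(-6))/(6 - 6 + 34))² = ((-17 - 102 + 18)/34)² = ((1/34)*(-101))² = (-101/34)² = 10201/1156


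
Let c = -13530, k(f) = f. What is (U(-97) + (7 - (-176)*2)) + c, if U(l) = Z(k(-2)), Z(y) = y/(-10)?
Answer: -65854/5 ≈ -13171.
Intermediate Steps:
Z(y) = -y/10 (Z(y) = y*(-⅒) = -y/10)
U(l) = ⅕ (U(l) = -⅒*(-2) = ⅕)
(U(-97) + (7 - (-176)*2)) + c = (⅕ + (7 - (-176)*2)) - 13530 = (⅕ + (7 - 44*(-8))) - 13530 = (⅕ + (7 + 352)) - 13530 = (⅕ + 359) - 13530 = 1796/5 - 13530 = -65854/5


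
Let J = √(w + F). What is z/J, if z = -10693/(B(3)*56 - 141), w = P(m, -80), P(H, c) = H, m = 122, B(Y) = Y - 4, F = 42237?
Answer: 10693*√42359/8344723 ≈ 0.26373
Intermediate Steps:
B(Y) = -4 + Y
w = 122
J = √42359 (J = √(122 + 42237) = √42359 ≈ 205.81)
z = 10693/197 (z = -10693/((-4 + 3)*56 - 141) = -10693/(-1*56 - 141) = -10693/(-56 - 141) = -10693/(-197) = -10693*(-1/197) = 10693/197 ≈ 54.279)
z/J = 10693/(197*(√42359)) = 10693*(√42359/42359)/197 = 10693*√42359/8344723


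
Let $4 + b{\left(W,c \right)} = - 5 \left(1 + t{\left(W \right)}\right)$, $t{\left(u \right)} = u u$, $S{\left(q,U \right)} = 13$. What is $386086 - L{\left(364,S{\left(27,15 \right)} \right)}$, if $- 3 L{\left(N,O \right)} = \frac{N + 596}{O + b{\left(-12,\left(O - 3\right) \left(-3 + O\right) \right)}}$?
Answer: $\frac{69109314}{179} \approx 3.8609 \cdot 10^{5}$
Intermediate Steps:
$t{\left(u \right)} = u^{2}$
$b{\left(W,c \right)} = -9 - 5 W^{2}$ ($b{\left(W,c \right)} = -4 - 5 \left(1 + W^{2}\right) = -4 - \left(5 + 5 W^{2}\right) = -9 - 5 W^{2}$)
$L{\left(N,O \right)} = - \frac{596 + N}{3 \left(-729 + O\right)}$ ($L{\left(N,O \right)} = - \frac{\left(N + 596\right) \frac{1}{O - \left(9 + 5 \left(-12\right)^{2}\right)}}{3} = - \frac{\left(596 + N\right) \frac{1}{O - 729}}{3} = - \frac{\left(596 + N\right) \frac{1}{-729 + O}}{3} = - \frac{\frac{1}{-729 + O} \left(596 + N\right)}{3} = - \frac{596 + N}{3 \left(-729 + O\right)}$)
$386086 - L{\left(364,S{\left(27,15 \right)} \right)} = 386086 - \frac{596 + 364}{3 \left(729 - 13\right)} = 386086 - \frac{1}{3} \frac{1}{729 - 13} \cdot 960 = 386086 - \frac{1}{3} \cdot \frac{1}{716} \cdot 960 = 386086 - \frac{80}{179} = \frac{69109314}{179}$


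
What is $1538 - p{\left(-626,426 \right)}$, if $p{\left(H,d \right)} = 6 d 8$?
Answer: $-18910$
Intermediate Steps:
$p{\left(H,d \right)} = 48 d$
$1538 - p{\left(-626,426 \right)} = 1538 - 48 \cdot 426 = 1538 - 20448 = -18910$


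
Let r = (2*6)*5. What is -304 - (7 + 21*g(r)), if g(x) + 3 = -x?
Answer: 1012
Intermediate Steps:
r = 60 (r = 12*5 = 60)
g(x) = -3 - x
-304 - (7 + 21*g(r)) = -304 - (7 + 21*(-3 - 1*60)) = -304 - (7 + 21*(-3 - 60)) = -304 - (7 + 21*(-63)) = -304 - (7 - 1323) = -304 - 1*(-1316) = -304 + 1316 = 1012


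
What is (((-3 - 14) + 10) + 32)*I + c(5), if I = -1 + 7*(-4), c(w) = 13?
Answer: -712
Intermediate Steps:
I = -29 (I = -1 - 28 = -29)
(((-3 - 14) + 10) + 32)*I + c(5) = (((-3 - 14) + 10) + 32)*(-29) + 13 = ((-17 + 10) + 32)*(-29) + 13 = (-7 + 32)*(-29) + 13 = 25*(-29) + 13 = -725 + 13 = -712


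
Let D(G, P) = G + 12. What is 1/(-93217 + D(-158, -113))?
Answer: -1/93363 ≈ -1.0711e-5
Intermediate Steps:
D(G, P) = 12 + G
1/(-93217 + D(-158, -113)) = 1/(-93217 + (12 - 158)) = 1/(-93217 - 146) = 1/(-93363) = -1/93363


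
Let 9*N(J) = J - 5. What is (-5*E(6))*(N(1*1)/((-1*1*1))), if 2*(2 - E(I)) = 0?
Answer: -40/9 ≈ -4.4444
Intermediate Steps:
E(I) = 2 (E(I) = 2 - ½*0 = 2 + 0 = 2)
N(J) = -5/9 + J/9 (N(J) = (J - 5)/9 = (-5 + J)/9 = -5/9 + J/9)
(-5*E(6))*(N(1*1)/((-1*1*1))) = (-5*2)*((-5/9 + (1*1)/9)/((-1*1*1))) = -10*(-5/9 + (⅑)*1)/((-1*1)) = -10*(-5/9 + ⅑)/(-1) = -(-40)*(-1)/9 = -10*4/9 = -40/9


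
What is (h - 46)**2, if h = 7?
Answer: 1521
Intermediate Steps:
(h - 46)**2 = (7 - 46)**2 = (-39)**2 = 1521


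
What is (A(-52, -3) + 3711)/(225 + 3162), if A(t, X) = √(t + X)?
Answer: 1237/1129 + I*√55/3387 ≈ 1.0957 + 0.0021896*I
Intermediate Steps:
A(t, X) = √(X + t)
(A(-52, -3) + 3711)/(225 + 3162) = (√(-3 - 52) + 3711)/(225 + 3162) = (√(-55) + 3711)/3387 = (I*√55 + 3711)*(1/3387) = (3711 + I*√55)*(1/3387) = 1237/1129 + I*√55/3387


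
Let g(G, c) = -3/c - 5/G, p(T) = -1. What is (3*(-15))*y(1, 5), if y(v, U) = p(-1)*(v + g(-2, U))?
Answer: 261/2 ≈ 130.50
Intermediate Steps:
g(G, c) = -5/G - 3/c
y(v, U) = -5/2 - v + 3/U (y(v, U) = -(v + (-5/(-2) - 3/U)) = -(v + (-5*(-½) - 3/U)) = -(v + (5/2 - 3/U)) = -(5/2 + v - 3/U) = -5/2 - v + 3/U)
(3*(-15))*y(1, 5) = (3*(-15))*(-5/2 - 1*1 + 3/5) = -45*(-5/2 - 1 + 3*(⅕)) = -45*(-5/2 - 1 + ⅗) = -45*(-29/10) = 261/2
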